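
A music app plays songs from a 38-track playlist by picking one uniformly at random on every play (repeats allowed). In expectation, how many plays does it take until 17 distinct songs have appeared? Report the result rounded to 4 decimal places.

22.1366

Going from k to k+1 distinct takes a geometric number of plays with mean 38/(38-k).
Sum over k = 0,...,16: E = 38/38 + 38/37 + 38/36 + ... + 38/23 + 38/22 = 22.13665.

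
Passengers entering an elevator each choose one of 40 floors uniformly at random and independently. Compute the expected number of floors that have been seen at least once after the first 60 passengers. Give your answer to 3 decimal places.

For each floor, P(seen in 60 passengers) = 1 - (39/40)^60 = 0.7811.
By linearity of expectation, E[distinct seen] = 40·(1 - (39/40)^60) = 31.2434.

31.243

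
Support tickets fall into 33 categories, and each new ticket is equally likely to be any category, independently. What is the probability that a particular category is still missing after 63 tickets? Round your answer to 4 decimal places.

0.1439

Each ticket misses the fixed category with probability (33-1)/33 = 32/33, independently.
P(still missing after 63) = (32/33)^63 = 0.14390.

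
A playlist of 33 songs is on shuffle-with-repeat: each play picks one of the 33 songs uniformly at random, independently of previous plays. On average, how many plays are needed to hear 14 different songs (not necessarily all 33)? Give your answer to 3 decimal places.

17.855

Going from k to k+1 distinct takes a geometric number of plays with mean 33/(33-k).
Sum over k = 0,...,13: E = 33/33 + 33/32 + 33/31 + ... + 33/21 + 33/20 = 17.8549.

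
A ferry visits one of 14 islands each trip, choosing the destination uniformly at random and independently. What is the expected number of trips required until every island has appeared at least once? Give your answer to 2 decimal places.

Split into phases: going from k distinct to k+1 distinct takes on average 14/(14-k) trips.
E[T] = 14/14 + 14/13 + 14/12 + ... + 14/2 + 14/1 = 14·H_{14}.
H_{14} = 3.252, so E[T] = 45.522.

45.52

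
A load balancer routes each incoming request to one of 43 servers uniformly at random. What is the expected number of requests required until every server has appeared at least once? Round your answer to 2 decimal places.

After k distinct servers have appeared, the next request gives a new one with probability (43-k)/43, so the expected wait for the (k+1)-th is 43/(43-k).
E[T] = 43/43 + 43/42 + 43/41 + ... + 43/2 + 43/1 = 43·H_{43}.
H_{43} = 4.350, so E[T] = 187.050.

187.05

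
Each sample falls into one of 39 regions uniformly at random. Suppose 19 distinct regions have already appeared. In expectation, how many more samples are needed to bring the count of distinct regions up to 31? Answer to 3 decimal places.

With k distinct regions already seen, the next new one takes an expected 39/(39-k) samples.
Sum over k = 19,...,30: E = 39/20 + 39/19 + 39/18 + ... + 39/10 + 39/9 = 34.3154.

34.315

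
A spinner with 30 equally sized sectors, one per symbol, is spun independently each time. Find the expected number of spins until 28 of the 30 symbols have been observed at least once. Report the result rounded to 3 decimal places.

With k distinct symbols already seen, the next new one arrives after an expected 30/(30-k) spins.
Sum over k = 0,...,27: E = 30/30 + 30/29 + 30/28 + ... + 30/4 + 30/3 = 74.8496.

74.850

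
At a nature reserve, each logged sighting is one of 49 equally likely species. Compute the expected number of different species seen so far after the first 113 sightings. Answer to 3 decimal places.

44.232

For each species, P(seen in 113 sightings) = 1 - (48/49)^113 = 0.9027.
By linearity of expectation, E[distinct seen] = 49·(1 - (48/49)^113) = 44.2324.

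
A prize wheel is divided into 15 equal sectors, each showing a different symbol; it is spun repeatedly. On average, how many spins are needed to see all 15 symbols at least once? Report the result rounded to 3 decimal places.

49.773

After k distinct symbols have appeared, the next spin gives a new one with probability (15-k)/15, so the expected wait for the (k+1)-th is 15/(15-k).
E[T] = 15/15 + 15/14 + 15/13 + ... + 15/2 + 15/1 = 15·H_{15}.
H_{15} = 3.3182, so E[T] = 49.7734.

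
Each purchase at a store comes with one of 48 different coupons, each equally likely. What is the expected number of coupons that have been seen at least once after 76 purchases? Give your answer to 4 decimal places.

38.3095

For each coupon, P(seen in 76 purchases) = 1 - (47/48)^76 = 0.79812.
By linearity of expectation, E[distinct seen] = 48·(1 - (47/48)^76) = 38.30954.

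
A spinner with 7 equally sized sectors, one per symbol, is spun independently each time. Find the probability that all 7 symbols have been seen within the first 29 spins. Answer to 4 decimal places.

0.9211

Let A_i be the event that symbol i is missing after 29 spins. By inclusion–exclusion on the A_i,
P(all seen) = Σ_{j=0}^{7} (-1)^j C(7,j)((7-j)/7)^29
= 1.00000 - 0.08010 + 0.00121 - 0.00000 + 0.00000 - 0.00000 + 0.00000 - 0.00000
= 0.92111.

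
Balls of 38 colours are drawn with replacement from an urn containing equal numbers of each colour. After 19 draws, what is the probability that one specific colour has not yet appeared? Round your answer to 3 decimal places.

0.602

Each draw misses the fixed colour with probability (38-1)/38 = 37/38, independently.
P(still missing after 19) = (37/38)^19 = 0.6025.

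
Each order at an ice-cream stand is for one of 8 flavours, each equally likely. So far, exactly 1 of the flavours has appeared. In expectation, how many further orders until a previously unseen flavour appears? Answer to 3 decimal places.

The number of orders until the next new flavour is geometric with success probability 7/8, so its mean is 8/7.
E = 8/7 = 1.1429.

1.143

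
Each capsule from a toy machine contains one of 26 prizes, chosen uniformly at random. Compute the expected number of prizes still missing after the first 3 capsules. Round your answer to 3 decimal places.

For each prize, P(unseen after 3) = (25/26)^3 = 0.8890.
By linearity of expectation, E[unseen] = 26·(25/26)^3 = 23.1139.

23.114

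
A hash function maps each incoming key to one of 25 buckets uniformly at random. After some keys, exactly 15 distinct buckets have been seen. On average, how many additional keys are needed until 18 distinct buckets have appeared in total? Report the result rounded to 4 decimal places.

The wait to go from k to k+1 distinct buckets is geometric with mean 25/(25-k).
Sum over k = 15,...,17: E = 25/10 + 25/9 + 25/8 = 8.40278.

8.4028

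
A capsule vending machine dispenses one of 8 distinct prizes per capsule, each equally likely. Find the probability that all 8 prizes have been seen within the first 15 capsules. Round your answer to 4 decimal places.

0.2482

By inclusion–exclusion over which prizes are missing,
P(all seen) = Σ_{j=0}^{8} (-1)^j C(8,j)((8-j)/8)^15
= 1.00000 - 1.07947 + 0.37418 - 0.04857 + 0.00214 - 0.00002 + 0.00000 - 0.00000 + 0.00000
= 0.24825.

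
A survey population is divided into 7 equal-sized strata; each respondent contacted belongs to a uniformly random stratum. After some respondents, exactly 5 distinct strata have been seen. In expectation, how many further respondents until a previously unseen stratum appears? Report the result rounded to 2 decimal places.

The number of respondents until the next new stratum is geometric with success probability 2/7, so its mean is 7/2.
E = 7/2 = 3.500.

3.50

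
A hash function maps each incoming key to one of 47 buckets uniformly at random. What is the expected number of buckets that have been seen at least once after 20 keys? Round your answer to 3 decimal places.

16.430

For each bucket, P(seen in 20 keys) = 1 - (46/47)^20 = 0.3496.
By linearity of expectation, E[distinct seen] = 47·(1 - (46/47)^20) = 16.4299.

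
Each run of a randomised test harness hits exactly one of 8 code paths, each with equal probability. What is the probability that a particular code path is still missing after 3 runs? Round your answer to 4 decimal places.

0.6699

Each run misses the fixed code path with probability (8-1)/8 = 7/8, independently.
P(still missing after 3) = (7/8)^3 = 0.66992.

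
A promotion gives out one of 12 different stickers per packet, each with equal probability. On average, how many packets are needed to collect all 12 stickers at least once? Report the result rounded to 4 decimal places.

37.2385

Split into phases: going from k distinct to k+1 distinct takes on average 12/(12-k) packets.
E[T] = 12/12 + 12/11 + 12/10 + ... + 12/2 + 12/1 = 12·H_{12}.
H_{12} = 3.10321, so E[T] = 37.23853.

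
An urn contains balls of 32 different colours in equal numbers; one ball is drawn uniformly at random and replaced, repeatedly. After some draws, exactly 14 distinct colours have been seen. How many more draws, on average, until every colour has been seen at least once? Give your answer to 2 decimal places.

111.84

From k distinct to k+1 distinct takes on average 32/(32-k) draws.
Sum over k = 14,...,31: E = 32/18 + 32/17 + 32/16 + ... + 32/2 + 32/1 = 111.843.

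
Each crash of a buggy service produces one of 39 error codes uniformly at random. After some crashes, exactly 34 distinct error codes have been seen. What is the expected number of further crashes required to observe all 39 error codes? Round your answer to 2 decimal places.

89.05

With k distinct error codes already seen, the next new one takes an expected 39/(39-k) crashes.
Sum over k = 34,...,38: E = 39/5 + 39/4 + 39/3 + 39/2 + 39/1 = 89.050.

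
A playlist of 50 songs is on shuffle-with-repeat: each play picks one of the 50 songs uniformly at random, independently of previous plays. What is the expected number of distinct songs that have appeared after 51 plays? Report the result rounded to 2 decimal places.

32.16

For each song, P(seen in 51 plays) = 1 - (49/50)^51 = 0.643.
By linearity of expectation, E[distinct seen] = 50·(1 - (49/50)^51) = 32.156.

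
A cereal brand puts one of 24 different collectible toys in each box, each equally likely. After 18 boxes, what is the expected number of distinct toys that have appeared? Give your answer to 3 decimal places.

For each toy, P(seen in 18 boxes) = 1 - (23/24)^18 = 0.5352.
By linearity of expectation, E[distinct seen] = 24·(1 - (23/24)^18) = 12.8440.

12.844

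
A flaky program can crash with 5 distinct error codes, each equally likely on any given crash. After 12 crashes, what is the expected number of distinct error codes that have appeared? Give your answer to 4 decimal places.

4.6564

For each error code, P(seen in 12 crashes) = 1 - (4/5)^12 = 0.93128.
By linearity of expectation, E[distinct seen] = 5·(1 - (4/5)^12) = 4.65640.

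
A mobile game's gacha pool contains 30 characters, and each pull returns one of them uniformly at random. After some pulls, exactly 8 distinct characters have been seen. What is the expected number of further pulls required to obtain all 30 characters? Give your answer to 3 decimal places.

The wait to go from k to k+1 distinct characters is geometric with mean 30/(30-k).
Sum over k = 8,...,29: E = 30/22 + 30/21 + 30/20 + ... + 30/2 + 30/1 = 110.7244.

110.724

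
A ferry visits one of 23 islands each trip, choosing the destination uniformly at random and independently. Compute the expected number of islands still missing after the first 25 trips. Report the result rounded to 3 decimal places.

For each island, P(unseen after 25) = (22/23)^25 = 0.3291.
By linearity of expectation, E[unseen] = 23·(22/23)^25 = 7.5701.

7.570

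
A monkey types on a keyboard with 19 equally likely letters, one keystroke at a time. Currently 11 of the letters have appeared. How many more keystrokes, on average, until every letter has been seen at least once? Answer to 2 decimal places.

51.64

The wait to go from k to k+1 distinct letters is geometric with mean 19/(19-k).
Sum over k = 11,...,18: E = 19/8 + 19/7 + 19/6 + ... + 19/2 + 19/1 = 51.639.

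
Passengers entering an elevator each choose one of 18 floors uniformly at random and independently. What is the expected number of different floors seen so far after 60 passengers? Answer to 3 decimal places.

For each floor, P(seen in 60 passengers) = 1 - (17/18)^60 = 0.9676.
By linearity of expectation, E[distinct seen] = 18·(1 - (17/18)^60) = 17.4167.

17.417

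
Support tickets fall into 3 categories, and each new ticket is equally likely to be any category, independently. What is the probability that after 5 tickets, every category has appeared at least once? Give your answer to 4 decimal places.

By inclusion–exclusion over which categories are missing,
P(all seen) = Σ_{j=0}^{3} (-1)^j C(3,j)((3-j)/3)^5
= 1.00000 - 0.39506 + 0.01235 - 0.00000
= 0.61728.

0.6173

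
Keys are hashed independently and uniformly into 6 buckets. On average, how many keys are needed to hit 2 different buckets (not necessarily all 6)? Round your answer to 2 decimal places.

With k distinct buckets already seen, the next new one arrives after an expected 6/(6-k) keys.
Sum over k = 0,...,1: E = 6/6 + 6/5 = 2.200.

2.20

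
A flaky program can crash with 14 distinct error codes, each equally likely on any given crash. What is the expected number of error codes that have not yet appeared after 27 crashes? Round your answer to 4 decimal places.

1.8930

For each error code, P(unseen after 27) = (13/14)^27 = 0.13521.
By linearity of expectation, E[unseen] = 14·(13/14)^27 = 1.89296.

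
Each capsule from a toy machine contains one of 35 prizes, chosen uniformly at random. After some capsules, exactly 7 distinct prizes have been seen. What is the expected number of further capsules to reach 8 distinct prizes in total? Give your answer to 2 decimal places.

1.25

The wait to go from k to k+1 distinct prizes is geometric with mean 35/(35-k).
Only the k = 7 term is needed: E = 35/28 = 1.250.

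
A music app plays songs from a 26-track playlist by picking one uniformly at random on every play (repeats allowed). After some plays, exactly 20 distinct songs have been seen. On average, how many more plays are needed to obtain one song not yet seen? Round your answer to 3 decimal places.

4.333

The number of plays until the next new song is geometric with success probability 6/26, so its mean is 26/6.
E = 26/6 = 4.3333.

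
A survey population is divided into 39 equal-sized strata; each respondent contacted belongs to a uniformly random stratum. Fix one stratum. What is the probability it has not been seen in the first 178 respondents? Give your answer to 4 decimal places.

0.0098

Each respondent misses the fixed stratum with probability (39-1)/39 = 38/39, independently.
P(still missing after 178) = (38/39)^178 = 0.00982.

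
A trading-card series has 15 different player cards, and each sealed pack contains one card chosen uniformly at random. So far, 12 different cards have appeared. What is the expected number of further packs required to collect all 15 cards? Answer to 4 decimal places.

27.5000

The wait to go from k to k+1 distinct cards is geometric with mean 15/(15-k).
Sum over k = 12,...,14: E = 15/3 + 15/2 + 15/1 = 27.50000.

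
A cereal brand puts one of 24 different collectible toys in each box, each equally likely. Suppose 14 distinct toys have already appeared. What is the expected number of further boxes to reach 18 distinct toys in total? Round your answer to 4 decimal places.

11.4952

The wait to go from k to k+1 distinct toys is geometric with mean 24/(24-k).
Sum over k = 14,...,17: E = 24/10 + 24/9 + 24/8 + 24/7 = 11.49524.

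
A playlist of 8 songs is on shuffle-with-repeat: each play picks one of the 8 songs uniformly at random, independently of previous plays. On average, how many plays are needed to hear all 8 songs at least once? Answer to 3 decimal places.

21.743

After k distinct songs have appeared, the next play gives a new one with probability (8-k)/8, so the expected wait for the (k+1)-th is 8/(8-k).
E[T] = 8/8 + 8/7 + 8/6 + ... + 8/2 + 8/1 = 8·H_{8}.
H_{8} = 2.7179, so E[T] = 21.7429.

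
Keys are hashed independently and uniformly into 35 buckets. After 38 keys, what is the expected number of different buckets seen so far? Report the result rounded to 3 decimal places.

23.367

For each bucket, P(seen in 38 keys) = 1 - (34/35)^38 = 0.6676.
By linearity of expectation, E[distinct seen] = 35·(1 - (34/35)^38) = 23.3673.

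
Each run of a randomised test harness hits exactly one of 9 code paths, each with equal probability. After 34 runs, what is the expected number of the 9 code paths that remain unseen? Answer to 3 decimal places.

For each code path, P(unseen after 34) = (8/9)^34 = 0.0182.
By linearity of expectation, E[unseen] = 9·(8/9)^34 = 0.1641.

0.164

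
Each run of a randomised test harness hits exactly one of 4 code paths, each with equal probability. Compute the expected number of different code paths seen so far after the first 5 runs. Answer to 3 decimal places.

For each code path, P(seen in 5 runs) = 1 - (3/4)^5 = 0.7627.
By linearity of expectation, E[distinct seen] = 4·(1 - (3/4)^5) = 3.0508.

3.051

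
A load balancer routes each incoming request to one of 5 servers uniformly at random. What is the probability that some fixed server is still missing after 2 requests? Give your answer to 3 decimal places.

0.640

On each request the fixed server fails to appear with probability 4/5.
P(still missing after 2) = (4/5)^2 = 0.6400.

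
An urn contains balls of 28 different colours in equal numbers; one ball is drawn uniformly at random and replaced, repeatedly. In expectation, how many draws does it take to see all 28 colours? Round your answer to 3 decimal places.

109.961

After k distinct colours have appeared, the next draw gives a new one with probability (28-k)/28, so the expected wait for the (k+1)-th is 28/(28-k).
E[T] = 28/28 + 28/27 + 28/26 + ... + 28/2 + 28/1 = 28·H_{28}.
H_{28} = 3.9272, so E[T] = 109.9608.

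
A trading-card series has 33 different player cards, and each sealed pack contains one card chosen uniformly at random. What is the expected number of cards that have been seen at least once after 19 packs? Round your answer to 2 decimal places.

14.61

For each card, P(seen in 19 packs) = 1 - (32/33)^19 = 0.443.
By linearity of expectation, E[distinct seen] = 33·(1 - (32/33)^19) = 14.609.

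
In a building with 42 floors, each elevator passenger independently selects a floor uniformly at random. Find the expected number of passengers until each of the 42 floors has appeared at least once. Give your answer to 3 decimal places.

The wait to go from k to k+1 distinct floors is geometric with mean 42/(42-k).
E[T] = 42/42 + 42/41 + 42/40 + ... + 42/2 + 42/1 = 42·H_{42}.
H_{42} = 4.3267, so E[T] = 181.7232.

181.723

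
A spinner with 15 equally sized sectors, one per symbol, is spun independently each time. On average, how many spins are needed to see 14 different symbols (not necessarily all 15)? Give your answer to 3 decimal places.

34.773

Going from k to k+1 distinct takes a geometric number of spins with mean 15/(15-k).
Sum over k = 0,...,13: E = 15/15 + 15/14 + 15/13 + ... + 15/3 + 15/2 = 34.7734.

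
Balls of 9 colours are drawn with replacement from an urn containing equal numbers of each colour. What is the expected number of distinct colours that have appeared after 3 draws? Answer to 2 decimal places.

2.68

For each colour, P(seen in 3 draws) = 1 - (8/9)^3 = 0.298.
By linearity of expectation, E[distinct seen] = 9·(1 - (8/9)^3) = 2.679.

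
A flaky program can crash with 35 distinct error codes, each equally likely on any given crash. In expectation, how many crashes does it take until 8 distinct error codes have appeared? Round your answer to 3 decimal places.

Going from k to k+1 distinct takes a geometric number of crashes with mean 35/(35-k).
Sum over k = 0,...,7: E = 35/35 + 35/34 + 35/33 + ... + 35/29 + 35/28 = 8.9364.

8.936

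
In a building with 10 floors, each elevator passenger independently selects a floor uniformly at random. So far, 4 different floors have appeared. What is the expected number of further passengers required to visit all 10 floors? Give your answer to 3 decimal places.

24.500

From k distinct to k+1 distinct takes on average 10/(10-k) passengers.
Sum over k = 4,...,9: E = 10/6 + 10/5 + 10/4 + 10/3 + 10/2 + 10/1 = 24.5000.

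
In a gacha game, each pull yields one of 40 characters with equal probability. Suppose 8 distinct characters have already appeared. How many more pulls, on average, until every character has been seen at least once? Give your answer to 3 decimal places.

162.340

From k distinct to k+1 distinct takes on average 40/(40-k) pulls.
Sum over k = 8,...,39: E = 40/32 + 40/31 + 40/30 + ... + 40/2 + 40/1 = 162.3398.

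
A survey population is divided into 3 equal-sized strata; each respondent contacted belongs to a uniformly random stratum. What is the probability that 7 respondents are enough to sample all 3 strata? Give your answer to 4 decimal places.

Let A_i be the event that stratum i is missing after 7 respondents. By inclusion–exclusion on the A_i,
P(all seen) = Σ_{j=0}^{3} (-1)^j C(3,j)((3-j)/3)^7
= 1.00000 - 0.17558 + 0.00137 - 0.00000
= 0.82579.

0.8258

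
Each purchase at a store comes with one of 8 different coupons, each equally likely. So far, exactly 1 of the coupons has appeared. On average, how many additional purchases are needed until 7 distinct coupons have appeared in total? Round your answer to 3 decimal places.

With k distinct coupons already seen, the next new one takes an expected 8/(8-k) purchases.
Sum over k = 1,...,6: E = 8/7 + 8/6 + 8/5 + 8/4 + 8/3 + 8/2 = 12.7429.

12.743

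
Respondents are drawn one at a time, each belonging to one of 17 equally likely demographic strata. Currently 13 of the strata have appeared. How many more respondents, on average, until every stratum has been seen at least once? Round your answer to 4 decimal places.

From k distinct to k+1 distinct takes on average 17/(17-k) respondents.
Sum over k = 13,...,16: E = 17/4 + 17/3 + 17/2 + 17/1 = 35.41667.

35.4167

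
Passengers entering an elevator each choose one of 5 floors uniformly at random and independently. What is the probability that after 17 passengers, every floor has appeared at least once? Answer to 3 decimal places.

0.889

Let A_i be the event that floor i is missing after 17 passengers. By inclusion–exclusion on the A_i,
P(all seen) = Σ_{j=0}^{5} (-1)^j C(5,j)((5-j)/5)^17
= 1.0000 - 0.1126 + 0.0017 - 0.0000 + 0.0000 - 0.0000
= 0.8891.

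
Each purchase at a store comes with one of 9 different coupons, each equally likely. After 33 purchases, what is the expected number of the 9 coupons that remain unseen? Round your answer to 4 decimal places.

For each coupon, P(unseen after 33) = (8/9)^33 = 0.02051.
By linearity of expectation, E[unseen] = 9·(8/9)^33 = 0.18459.

0.1846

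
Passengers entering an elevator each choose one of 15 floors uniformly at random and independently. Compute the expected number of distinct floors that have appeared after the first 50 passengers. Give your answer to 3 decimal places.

For each floor, P(seen in 50 passengers) = 1 - (14/15)^50 = 0.9682.
By linearity of expectation, E[distinct seen] = 15·(1 - (14/15)^50) = 14.5236.

14.524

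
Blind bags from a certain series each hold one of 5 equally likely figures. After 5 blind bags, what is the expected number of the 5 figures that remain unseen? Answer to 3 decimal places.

1.638

For each figure, P(unseen after 5) = (4/5)^5 = 0.3277.
By linearity of expectation, E[unseen] = 5·(4/5)^5 = 1.6384.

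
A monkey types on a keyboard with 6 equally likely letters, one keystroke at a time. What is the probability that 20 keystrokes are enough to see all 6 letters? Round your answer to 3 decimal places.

0.848

By inclusion–exclusion over which letters are missing,
P(all seen) = Σ_{j=0}^{6} (-1)^j C(6,j)((6-j)/6)^20
= 1.0000 - 0.1565 + 0.0045 - 0.0000 + 0.0000 - 0.0000 + 0.0000
= 0.8480.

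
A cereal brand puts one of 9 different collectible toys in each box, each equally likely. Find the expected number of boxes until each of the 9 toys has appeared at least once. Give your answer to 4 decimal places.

After k distinct toys have appeared, the next box gives a new one with probability (9-k)/9, so the expected wait for the (k+1)-th is 9/(9-k).
E[T] = 9/9 + 9/8 + 9/7 + ... + 9/2 + 9/1 = 9·H_{9}.
H_{9} = 2.82897, so E[T] = 25.46071.

25.4607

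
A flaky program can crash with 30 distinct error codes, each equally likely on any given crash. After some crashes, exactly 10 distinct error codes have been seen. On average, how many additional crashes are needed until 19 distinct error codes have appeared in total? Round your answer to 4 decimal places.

17.3359

The wait to go from k to k+1 distinct error codes is geometric with mean 30/(30-k).
Sum over k = 10,...,18: E = 30/20 + 30/19 + 30/18 + ... + 30/13 + 30/12 = 17.33587.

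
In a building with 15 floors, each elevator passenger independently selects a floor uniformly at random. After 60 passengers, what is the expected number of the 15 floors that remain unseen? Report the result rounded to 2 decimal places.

0.24

For each floor, P(unseen after 60) = (14/15)^60 = 0.016.
By linearity of expectation, E[unseen] = 15·(14/15)^60 = 0.239.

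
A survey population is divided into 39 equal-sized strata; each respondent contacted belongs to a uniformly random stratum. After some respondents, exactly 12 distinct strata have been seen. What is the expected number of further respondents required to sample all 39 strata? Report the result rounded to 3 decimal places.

From k distinct to k+1 distinct takes on average 39/(39-k) respondents.
Sum over k = 12,...,38: E = 39/27 + 39/26 + 39/25 + ... + 39/2 + 39/1 = 151.7668.

151.767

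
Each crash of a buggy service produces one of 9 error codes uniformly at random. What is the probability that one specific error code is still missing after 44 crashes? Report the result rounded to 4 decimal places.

Each crash misses the fixed error code with probability (9-1)/9 = 8/9, independently.
P(still missing after 44) = (8/9)^44 = 0.00561.

0.0056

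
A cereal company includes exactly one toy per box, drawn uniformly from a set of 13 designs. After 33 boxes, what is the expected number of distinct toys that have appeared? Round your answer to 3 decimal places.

For each toy, P(seen in 33 boxes) = 1 - (12/13)^33 = 0.9287.
By linearity of expectation, E[distinct seen] = 13·(1 - (12/13)^33) = 12.0736.

12.074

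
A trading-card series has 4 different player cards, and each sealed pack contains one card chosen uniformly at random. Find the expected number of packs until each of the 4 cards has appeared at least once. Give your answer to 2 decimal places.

8.33

The wait to go from k to k+1 distinct cards is geometric with mean 4/(4-k).
E[T] = 4/4 + 4/3 + 4/2 + 4/1 = 4·H_{4}.
H_{4} = 2.083, so E[T] = 8.333.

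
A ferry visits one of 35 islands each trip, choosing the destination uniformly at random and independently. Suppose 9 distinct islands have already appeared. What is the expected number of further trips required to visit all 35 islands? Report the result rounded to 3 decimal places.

134.905

With k distinct islands already seen, the next new one takes an expected 35/(35-k) trips.
Sum over k = 9,...,34: E = 35/26 + 35/25 + 35/24 + ... + 35/2 + 35/1 = 134.9047.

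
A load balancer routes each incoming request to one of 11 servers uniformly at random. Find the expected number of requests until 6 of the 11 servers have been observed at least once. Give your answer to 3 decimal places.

Going from k to k+1 distinct takes a geometric number of requests with mean 11/(11-k).
Sum over k = 0,...,5: E = 11/11 + 11/10 + 11/9 + 11/8 + 11/7 + 11/6 = 8.1020.

8.102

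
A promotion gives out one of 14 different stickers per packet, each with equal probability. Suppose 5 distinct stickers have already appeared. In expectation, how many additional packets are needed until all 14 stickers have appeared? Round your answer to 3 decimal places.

39.606

The wait to go from k to k+1 distinct stickers is geometric with mean 14/(14-k).
Sum over k = 5,...,13: E = 14/9 + 14/8 + 14/7 + ... + 14/2 + 14/1 = 39.6056.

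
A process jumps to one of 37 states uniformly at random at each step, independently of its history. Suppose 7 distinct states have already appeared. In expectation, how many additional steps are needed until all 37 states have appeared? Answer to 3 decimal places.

From k distinct to k+1 distinct takes on average 37/(37-k) steps.
Sum over k = 7,...,36: E = 37/30 + 37/29 + 37/28 + ... + 37/2 + 37/1 = 147.8145.

147.815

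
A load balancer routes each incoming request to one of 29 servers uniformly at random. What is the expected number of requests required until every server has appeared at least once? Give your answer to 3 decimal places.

After k distinct servers have appeared, the next request gives a new one with probability (29-k)/29, so the expected wait for the (k+1)-th is 29/(29-k).
E[T] = 29/29 + 29/28 + 29/27 + ... + 29/2 + 29/1 = 29·H_{29}.
H_{29} = 3.9617, so E[T] = 114.8880.

114.888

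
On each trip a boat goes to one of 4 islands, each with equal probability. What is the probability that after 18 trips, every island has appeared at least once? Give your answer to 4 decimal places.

By inclusion–exclusion over which islands are missing,
P(all seen) = Σ_{j=0}^{4} (-1)^j C(4,j)((4-j)/4)^18
= 1.00000 - 0.02255 + 0.00002 - 0.00000 + 0.00000
= 0.97747.

0.9775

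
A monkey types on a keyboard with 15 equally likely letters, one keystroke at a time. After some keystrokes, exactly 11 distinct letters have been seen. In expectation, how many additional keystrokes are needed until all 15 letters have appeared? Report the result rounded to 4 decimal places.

From k distinct to k+1 distinct takes on average 15/(15-k) keystrokes.
Sum over k = 11,...,14: E = 15/4 + 15/3 + 15/2 + 15/1 = 31.25000.

31.2500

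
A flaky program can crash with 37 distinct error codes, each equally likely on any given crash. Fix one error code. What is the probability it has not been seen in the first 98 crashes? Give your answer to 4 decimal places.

Each crash misses the fixed error code with probability (37-1)/37 = 36/37, independently.
P(still missing after 98) = (36/37)^98 = 0.06821.

0.0682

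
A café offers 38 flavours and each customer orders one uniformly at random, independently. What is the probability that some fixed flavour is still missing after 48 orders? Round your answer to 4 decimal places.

0.2780

On each order the fixed flavour fails to appear with probability 37/38.
P(still missing after 48) = (37/38)^48 = 0.27802.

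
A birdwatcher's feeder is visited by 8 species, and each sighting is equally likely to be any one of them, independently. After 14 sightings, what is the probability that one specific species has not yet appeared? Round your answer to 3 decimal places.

0.154

On each sighting the fixed species fails to appear with probability 7/8.
P(still missing after 14) = (7/8)^14 = 0.1542.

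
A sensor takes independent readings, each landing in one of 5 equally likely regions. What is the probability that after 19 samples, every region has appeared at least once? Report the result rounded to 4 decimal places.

0.9286

By inclusion–exclusion over which regions are missing,
P(all seen) = Σ_{j=0}^{5} (-1)^j C(5,j)((5-j)/5)^19
= 1.00000 - 0.07206 + 0.00061 - 0.00000 + 0.00000 - 0.00000
= 0.92855.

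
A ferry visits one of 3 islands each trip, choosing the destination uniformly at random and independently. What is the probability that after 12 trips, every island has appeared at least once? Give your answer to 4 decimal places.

0.9769

Let A_i be the event that island i is missing after 12 trips. By inclusion–exclusion on the A_i,
P(all seen) = Σ_{j=0}^{3} (-1)^j C(3,j)((3-j)/3)^12
= 1.00000 - 0.02312 + 0.00001 - 0.00000
= 0.97688.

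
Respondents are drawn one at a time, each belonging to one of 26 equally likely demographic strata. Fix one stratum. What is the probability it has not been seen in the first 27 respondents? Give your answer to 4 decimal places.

On each respondent the fixed stratum fails to appear with probability 25/26.
P(still missing after 27) = (25/26)^27 = 0.34682.

0.3468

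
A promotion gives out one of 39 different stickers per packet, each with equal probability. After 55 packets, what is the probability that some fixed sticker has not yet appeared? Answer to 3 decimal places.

On each packet the fixed sticker fails to appear with probability 38/39.
P(still missing after 55) = (38/39)^55 = 0.2396.

0.240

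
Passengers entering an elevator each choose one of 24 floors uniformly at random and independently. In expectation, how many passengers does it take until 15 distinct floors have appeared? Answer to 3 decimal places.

With k distinct floors already seen, the next new one arrives after an expected 24/(24-k) passengers.
Sum over k = 0,...,14: E = 24/24 + 24/23 + 24/22 + ... + 24/11 + 24/10 = 22.7278.

22.728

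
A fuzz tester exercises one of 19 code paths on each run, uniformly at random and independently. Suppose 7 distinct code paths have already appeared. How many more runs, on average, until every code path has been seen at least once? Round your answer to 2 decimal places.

58.96

With k distinct code paths already seen, the next new one takes an expected 19/(19-k) runs.
Sum over k = 7,...,18: E = 19/12 + 19/11 + 19/10 + ... + 19/2 + 19/1 = 58.961.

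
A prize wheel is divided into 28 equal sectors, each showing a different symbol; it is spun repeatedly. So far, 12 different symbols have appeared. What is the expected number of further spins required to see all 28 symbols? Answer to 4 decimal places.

With k distinct symbols already seen, the next new one takes an expected 28/(28-k) spins.
Sum over k = 12,...,27: E = 28/16 + 28/15 + 28/14 + ... + 28/2 + 28/1 = 94.66041.

94.6604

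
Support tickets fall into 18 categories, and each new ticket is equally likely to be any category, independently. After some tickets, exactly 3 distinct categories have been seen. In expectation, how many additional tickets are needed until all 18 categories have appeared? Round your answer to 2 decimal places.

59.73

The wait to go from k to k+1 distinct categories is geometric with mean 18/(18-k).
Sum over k = 3,...,17: E = 18/15 + 18/14 + 18/13 + ... + 18/2 + 18/1 = 59.728.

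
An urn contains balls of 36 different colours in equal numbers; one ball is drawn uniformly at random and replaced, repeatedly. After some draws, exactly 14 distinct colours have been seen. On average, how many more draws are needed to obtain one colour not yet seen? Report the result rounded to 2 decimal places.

The number of draws until the next new colour is geometric with success probability 22/36, so its mean is 36/22.
E = 36/22 = 1.636.

1.64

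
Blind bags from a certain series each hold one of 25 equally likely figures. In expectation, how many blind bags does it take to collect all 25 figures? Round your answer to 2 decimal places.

95.40

Split into phases: going from k distinct to k+1 distinct takes on average 25/(25-k) blind bags.
E[T] = 25/25 + 25/24 + 25/23 + ... + 25/2 + 25/1 = 25·H_{25}.
H_{25} = 3.816, so E[T] = 95.399.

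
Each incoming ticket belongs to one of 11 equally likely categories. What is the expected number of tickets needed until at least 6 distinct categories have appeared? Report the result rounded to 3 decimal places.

8.102

Going from k to k+1 distinct takes a geometric number of tickets with mean 11/(11-k).
Sum over k = 0,...,5: E = 11/11 + 11/10 + 11/9 + 11/8 + 11/7 + 11/6 = 8.1020.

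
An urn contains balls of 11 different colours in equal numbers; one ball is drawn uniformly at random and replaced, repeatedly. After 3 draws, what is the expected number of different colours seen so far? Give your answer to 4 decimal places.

2.7355

For each colour, P(seen in 3 draws) = 1 - (10/11)^3 = 0.24869.
By linearity of expectation, E[distinct seen] = 11·(1 - (10/11)^3) = 2.73554.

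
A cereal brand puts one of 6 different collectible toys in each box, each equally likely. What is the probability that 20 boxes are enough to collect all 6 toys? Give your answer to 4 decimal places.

0.8480

Let A_i be the event that toy i is missing after 20 boxes. By inclusion–exclusion on the A_i,
P(all seen) = Σ_{j=0}^{6} (-1)^j C(6,j)((6-j)/6)^20
= 1.00000 - 0.15650 + 0.00451 - 0.00002 + 0.00000 - 0.00000 + 0.00000
= 0.84799.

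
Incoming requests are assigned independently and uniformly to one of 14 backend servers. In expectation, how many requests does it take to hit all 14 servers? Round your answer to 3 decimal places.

Split into phases: going from k distinct to k+1 distinct takes on average 14/(14-k) requests.
E[T] = 14/14 + 14/13 + 14/12 + ... + 14/2 + 14/1 = 14·H_{14}.
H_{14} = 3.2516, so E[T] = 45.5219.

45.522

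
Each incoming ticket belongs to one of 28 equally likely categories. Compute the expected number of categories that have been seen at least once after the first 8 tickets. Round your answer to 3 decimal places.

7.068

For each category, P(seen in 8 tickets) = 1 - (27/28)^8 = 0.2524.
By linearity of expectation, E[distinct seen] = 28·(1 - (27/28)^8) = 7.0683.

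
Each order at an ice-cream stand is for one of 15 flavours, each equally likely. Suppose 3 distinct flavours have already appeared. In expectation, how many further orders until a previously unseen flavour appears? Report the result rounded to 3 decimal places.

Each order yields a new flavour with probability (15-3)/15 = 12/15, so the wait is geometric with mean 15/12.
E = 15/12 = 1.2500.

1.250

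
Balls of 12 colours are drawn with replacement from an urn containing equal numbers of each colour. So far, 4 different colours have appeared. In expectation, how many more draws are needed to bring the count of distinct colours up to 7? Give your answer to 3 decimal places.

5.214

The wait to go from k to k+1 distinct colours is geometric with mean 12/(12-k).
Sum over k = 4,...,6: E = 12/8 + 12/7 + 12/6 = 5.2143.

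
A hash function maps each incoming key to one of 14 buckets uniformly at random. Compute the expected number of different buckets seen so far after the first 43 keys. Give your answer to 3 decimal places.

13.422

For each bucket, P(seen in 43 keys) = 1 - (13/14)^43 = 0.9587.
By linearity of expectation, E[distinct seen] = 14·(1 - (13/14)^43) = 13.4217.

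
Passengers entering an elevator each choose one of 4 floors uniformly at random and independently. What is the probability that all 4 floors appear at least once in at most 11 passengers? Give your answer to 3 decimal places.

By inclusion–exclusion over which floors are missing,
P(all seen) = Σ_{j=0}^{4} (-1)^j C(4,j)((4-j)/4)^11
= 1.0000 - 0.1689 + 0.0029 - 0.0000 + 0.0000
= 0.8340.

0.834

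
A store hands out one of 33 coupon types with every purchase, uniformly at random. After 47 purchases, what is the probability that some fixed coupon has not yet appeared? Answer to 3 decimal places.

On each purchase the fixed coupon fails to appear with probability 32/33.
P(still missing after 47) = (32/33)^47 = 0.2354.

0.235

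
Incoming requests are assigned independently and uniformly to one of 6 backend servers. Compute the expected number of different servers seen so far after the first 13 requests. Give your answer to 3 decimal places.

5.439

For each server, P(seen in 13 requests) = 1 - (5/6)^13 = 0.9065.
By linearity of expectation, E[distinct seen] = 6·(1 - (5/6)^13) = 5.4392.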